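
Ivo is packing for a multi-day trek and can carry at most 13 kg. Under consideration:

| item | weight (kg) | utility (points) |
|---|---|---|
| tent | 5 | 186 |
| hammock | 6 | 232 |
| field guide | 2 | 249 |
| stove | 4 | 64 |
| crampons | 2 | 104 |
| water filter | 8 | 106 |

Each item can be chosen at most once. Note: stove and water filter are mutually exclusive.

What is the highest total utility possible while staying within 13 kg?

667

The ratio heuristic lands on hammock + field guide + crampons (585) but leaves 3 kg idle.
The 2 kg tied up in crampons is better spent on tent — total rises to 667 (13 kg).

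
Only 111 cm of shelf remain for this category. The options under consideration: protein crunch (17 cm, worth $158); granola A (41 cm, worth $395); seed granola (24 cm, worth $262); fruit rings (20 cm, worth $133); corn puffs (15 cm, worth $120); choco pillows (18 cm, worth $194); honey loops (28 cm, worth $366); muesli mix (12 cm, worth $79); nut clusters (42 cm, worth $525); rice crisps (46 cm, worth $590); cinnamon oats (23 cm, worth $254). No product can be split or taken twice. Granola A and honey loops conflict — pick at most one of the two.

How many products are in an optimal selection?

Optimal total is 1369.
For example nut clusters + rice crisps + cinnamon oats achieves it, using 111 cm.
Any selection reaching 1369 contains exactly 3 products.

3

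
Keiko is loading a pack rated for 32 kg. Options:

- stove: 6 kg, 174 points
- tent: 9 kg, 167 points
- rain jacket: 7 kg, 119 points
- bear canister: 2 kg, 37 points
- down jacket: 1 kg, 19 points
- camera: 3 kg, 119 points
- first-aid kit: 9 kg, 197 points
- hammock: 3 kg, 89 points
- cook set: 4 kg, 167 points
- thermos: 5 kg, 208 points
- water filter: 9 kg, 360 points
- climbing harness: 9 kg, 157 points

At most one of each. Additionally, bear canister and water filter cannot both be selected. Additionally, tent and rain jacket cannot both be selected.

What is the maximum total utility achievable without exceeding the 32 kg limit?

1136

The ratio ordering already packs tightly: stove + down jacket + camera + hammock + cook set + thermos + water filter, 31 kg, 1136.
An exhaustive check of the 4096 subsets confirms 1136.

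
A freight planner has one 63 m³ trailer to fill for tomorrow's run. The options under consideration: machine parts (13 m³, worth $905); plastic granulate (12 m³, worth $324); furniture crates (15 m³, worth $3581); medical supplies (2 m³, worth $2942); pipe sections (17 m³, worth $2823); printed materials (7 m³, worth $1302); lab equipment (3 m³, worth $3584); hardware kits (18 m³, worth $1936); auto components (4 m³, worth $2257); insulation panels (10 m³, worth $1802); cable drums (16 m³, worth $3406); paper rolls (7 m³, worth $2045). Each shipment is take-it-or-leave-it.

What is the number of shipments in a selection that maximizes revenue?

7

Optimal total is 19617.
One optimal bundle: furniture crates + medical supplies + lab equipment + auto components + insulation panels + cable drums + paper rolls (57 m³).
Every optimal selection uses 7 shipments.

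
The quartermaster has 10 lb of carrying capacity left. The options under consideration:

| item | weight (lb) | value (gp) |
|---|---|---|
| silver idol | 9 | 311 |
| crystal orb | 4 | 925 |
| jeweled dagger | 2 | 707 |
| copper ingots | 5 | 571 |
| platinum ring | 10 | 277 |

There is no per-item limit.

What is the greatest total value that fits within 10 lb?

3535

The ratio ordering already packs tightly: 5×jeweled dagger, 10 lb, 3535.
Nothing else within 10 lb beats 3535.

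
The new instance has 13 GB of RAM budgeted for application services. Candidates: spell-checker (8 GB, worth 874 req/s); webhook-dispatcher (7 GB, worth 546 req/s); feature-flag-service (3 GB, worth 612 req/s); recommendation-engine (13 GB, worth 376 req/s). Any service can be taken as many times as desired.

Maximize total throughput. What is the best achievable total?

2448

By throughput per GB: feature-flag-service 204.00, spell-checker 109.25, webhook-dispatcher 78.00, recommendation-engine 28.92 lead.
Taking 4×feature-flag-service: 12 GB used, 2448 in throughput.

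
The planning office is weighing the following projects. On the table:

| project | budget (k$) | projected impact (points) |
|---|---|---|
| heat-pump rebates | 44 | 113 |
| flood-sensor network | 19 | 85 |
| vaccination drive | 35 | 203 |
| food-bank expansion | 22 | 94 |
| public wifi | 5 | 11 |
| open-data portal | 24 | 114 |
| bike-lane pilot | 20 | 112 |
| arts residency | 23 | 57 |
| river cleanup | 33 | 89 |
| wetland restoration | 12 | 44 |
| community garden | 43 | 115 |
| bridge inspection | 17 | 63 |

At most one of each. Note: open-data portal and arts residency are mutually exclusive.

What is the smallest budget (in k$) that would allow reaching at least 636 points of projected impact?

Look for the lowest-budget combination reaching 636.
flood-sensor network + vaccination drive + food-bank expansion + open-data portal + bike-lane pilot + wetland restoration reaches 652 using 132 k$.
Any bundle with less than 132 k$ falls short of 636.

132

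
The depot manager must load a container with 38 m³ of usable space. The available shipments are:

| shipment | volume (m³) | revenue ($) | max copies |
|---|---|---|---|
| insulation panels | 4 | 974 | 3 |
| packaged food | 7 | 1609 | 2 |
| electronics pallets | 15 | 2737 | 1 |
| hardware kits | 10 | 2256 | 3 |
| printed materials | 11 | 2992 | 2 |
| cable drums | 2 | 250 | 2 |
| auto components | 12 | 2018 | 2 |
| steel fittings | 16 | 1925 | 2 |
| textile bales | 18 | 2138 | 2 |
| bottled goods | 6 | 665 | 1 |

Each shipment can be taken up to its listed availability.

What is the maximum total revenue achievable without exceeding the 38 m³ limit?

9541

Taking the top-ratio shipments first gives 3×insulation panels + 2×printed materials + 2×cable drums for 9406 (38 m³).
Dropping insulation panels and 2×cable drums frees 8 m³; slotting in packaged food (7 m³) lifts the total to 9541 at 37 m³.
No other feasible combination exceeds 9541.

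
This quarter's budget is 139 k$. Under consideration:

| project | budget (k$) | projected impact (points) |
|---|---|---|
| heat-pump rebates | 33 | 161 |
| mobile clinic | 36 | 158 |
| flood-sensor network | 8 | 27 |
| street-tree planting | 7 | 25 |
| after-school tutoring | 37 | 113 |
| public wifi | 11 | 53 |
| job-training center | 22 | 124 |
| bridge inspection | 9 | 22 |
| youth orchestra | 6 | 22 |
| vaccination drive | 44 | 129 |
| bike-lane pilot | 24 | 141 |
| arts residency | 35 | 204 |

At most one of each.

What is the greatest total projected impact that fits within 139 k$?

732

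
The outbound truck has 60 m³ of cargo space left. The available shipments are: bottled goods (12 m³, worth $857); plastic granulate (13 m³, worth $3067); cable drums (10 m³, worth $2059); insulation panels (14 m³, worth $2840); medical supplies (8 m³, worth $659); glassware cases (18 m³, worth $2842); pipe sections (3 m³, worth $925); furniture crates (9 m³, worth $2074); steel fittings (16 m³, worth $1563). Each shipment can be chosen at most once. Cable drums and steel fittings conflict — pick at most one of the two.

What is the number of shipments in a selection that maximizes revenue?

5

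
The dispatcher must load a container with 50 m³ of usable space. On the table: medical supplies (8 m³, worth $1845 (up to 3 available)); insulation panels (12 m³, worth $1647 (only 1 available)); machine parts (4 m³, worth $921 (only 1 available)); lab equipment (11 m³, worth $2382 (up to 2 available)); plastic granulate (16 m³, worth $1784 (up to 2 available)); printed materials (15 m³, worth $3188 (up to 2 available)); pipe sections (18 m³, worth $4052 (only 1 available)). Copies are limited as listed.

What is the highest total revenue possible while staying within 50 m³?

11220

By revenue per m³: medical supplies 230.62, machine parts 230.25, pipe sections 225.11, lab equipment 216.55 lead.
The ratio heuristic lands on 3×medical supplies + machine parts + pipe sections (10508) but leaves 4 m³ idle.
Dropping pipe sections frees 18 m³; slotting in 2×lab equipment (22 m³) lifts the total to 11220 at 50 m³.
Nothing else within 50 m³ beats 11220.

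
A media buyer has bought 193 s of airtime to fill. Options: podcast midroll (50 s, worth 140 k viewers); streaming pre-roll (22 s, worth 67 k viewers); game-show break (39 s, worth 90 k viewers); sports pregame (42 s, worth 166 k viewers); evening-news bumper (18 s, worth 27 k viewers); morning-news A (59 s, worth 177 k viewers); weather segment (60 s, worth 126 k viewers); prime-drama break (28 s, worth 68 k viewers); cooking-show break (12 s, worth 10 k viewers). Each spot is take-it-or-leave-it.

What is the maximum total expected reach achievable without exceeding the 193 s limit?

577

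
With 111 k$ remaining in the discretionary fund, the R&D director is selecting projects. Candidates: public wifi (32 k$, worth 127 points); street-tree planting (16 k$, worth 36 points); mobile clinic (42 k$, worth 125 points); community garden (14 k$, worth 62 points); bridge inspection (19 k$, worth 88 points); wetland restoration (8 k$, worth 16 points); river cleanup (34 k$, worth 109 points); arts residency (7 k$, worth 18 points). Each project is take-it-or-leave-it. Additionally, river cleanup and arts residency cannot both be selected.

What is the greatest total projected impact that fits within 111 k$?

Public wifi + mobile clinic + community garden + bridge inspection uses 107 of the 111 k$ and totals 402.
Public wifi + community garden + bridge inspection + wetland restoration + river cleanup matches that 402 at 107 k$; no feasible combination exceeds it.

402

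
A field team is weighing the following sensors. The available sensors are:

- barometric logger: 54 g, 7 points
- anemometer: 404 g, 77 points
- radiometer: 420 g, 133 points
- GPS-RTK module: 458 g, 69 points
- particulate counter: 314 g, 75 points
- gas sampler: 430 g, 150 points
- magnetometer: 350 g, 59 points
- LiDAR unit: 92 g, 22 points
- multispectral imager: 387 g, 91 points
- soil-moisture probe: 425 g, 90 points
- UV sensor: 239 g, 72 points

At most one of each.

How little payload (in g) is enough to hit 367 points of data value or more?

1181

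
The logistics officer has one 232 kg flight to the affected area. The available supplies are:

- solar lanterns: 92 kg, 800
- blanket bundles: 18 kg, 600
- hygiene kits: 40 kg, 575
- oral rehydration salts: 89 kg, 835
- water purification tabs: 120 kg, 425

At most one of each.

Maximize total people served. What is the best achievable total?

2235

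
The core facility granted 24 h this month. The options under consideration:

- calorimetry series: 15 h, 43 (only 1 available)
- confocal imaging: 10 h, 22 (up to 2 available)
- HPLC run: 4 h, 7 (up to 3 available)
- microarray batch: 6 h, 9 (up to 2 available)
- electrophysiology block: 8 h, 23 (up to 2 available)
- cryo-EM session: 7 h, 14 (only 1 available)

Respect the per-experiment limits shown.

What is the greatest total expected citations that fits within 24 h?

66

Taking the top-ratio experiments first gives 2×electrophysiology block + cryo-EM session for 60 (23 h).
The 15 h tied up in electrophysiology block and cryo-EM session is better spent on calorimetry series — total rises to 66 (23 h).
No other feasible combination exceeds 66.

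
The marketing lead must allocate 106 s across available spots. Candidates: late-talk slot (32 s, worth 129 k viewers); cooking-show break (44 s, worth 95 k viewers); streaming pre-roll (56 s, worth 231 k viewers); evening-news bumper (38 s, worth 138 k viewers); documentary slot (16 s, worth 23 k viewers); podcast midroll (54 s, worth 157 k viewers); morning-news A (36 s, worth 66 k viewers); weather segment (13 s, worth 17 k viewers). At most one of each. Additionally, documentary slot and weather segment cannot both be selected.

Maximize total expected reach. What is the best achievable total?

Late-talk slot + streaming pre-roll + documentary slot uses 104 of the 106 s and totals 383.
Next best is late-talk slot + streaming pre-roll + weather segment at 377 (101 s) — short by 6.

383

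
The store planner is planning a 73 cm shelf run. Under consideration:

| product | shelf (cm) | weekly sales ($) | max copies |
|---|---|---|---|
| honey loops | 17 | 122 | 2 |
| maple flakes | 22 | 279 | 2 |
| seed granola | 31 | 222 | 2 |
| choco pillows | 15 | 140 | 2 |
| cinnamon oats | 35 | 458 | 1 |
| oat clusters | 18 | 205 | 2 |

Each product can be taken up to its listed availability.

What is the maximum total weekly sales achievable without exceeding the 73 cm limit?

877

The ratio ordering already packs tightly: maple flakes + choco pillows + cinnamon oats, 72 cm, 877.
No other feasible combination exceeds 877.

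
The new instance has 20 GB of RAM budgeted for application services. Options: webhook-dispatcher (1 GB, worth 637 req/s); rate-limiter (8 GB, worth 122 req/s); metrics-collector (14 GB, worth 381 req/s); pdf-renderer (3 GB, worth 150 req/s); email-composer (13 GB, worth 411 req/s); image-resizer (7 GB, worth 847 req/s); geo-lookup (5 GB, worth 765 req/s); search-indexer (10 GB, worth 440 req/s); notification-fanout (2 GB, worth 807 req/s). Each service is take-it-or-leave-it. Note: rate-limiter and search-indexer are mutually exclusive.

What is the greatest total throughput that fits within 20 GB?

Ranking by ratio (throughput/GB): webhook-dispatcher 637.00, notification-fanout 403.50, geo-lookup 153.00, image-resizer 121.00.
Taking webhook-dispatcher + pdf-renderer + image-resizer + geo-lookup + notification-fanout: 18 GB used, 3206 in throughput.

3206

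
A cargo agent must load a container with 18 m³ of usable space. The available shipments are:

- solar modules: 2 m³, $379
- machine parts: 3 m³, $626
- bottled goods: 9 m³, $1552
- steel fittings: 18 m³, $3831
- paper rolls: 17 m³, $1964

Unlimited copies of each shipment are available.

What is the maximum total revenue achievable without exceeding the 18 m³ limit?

3831

Ranking by ratio (revenue/m³): steel fittings 212.83, machine parts 208.67, solar modules 189.50, bottled goods 172.44.
Steel fittings uses 18 of the 18 m³ and totals 3831.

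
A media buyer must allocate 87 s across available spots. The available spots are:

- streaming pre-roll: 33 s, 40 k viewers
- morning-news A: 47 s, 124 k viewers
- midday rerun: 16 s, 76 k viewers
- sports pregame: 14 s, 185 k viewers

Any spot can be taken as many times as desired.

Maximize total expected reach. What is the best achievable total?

1110

Best packing: 6×sports pregame — 84 s, 1110 total.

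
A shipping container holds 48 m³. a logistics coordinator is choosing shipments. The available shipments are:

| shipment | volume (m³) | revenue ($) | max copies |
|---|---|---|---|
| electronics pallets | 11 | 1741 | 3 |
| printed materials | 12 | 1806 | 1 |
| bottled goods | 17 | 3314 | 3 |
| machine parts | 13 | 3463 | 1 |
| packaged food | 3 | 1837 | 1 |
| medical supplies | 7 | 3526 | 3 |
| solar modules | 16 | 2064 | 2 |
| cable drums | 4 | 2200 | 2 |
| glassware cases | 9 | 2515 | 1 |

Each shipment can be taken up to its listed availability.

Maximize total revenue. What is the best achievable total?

By revenue per m³: packaged food 612.33, cable drums 550.00, medical supplies 503.71, glassware cases 279.44 lead.
Greedy by ratio would take packaged food + 3×medical supplies + 2×cable drums + glassware cases: 41 m³ used, total 19330.
Replace glassware cases with machine parts: the trade gains 948 net, giving 20278 at 45 m³.
Nothing else within 48 m³ beats 20278.

20278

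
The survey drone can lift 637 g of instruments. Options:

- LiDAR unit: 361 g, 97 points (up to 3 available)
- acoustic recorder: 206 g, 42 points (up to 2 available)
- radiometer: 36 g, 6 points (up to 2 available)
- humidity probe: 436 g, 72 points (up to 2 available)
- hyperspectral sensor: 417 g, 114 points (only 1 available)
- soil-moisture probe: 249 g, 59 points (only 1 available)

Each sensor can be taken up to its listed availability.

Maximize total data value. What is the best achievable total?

156

Taking LiDAR unit + soil-moisture probe: 610 g used, 156 in data value.
The spare 27 g is too small for any remaining sensor, and no exchange beats 156.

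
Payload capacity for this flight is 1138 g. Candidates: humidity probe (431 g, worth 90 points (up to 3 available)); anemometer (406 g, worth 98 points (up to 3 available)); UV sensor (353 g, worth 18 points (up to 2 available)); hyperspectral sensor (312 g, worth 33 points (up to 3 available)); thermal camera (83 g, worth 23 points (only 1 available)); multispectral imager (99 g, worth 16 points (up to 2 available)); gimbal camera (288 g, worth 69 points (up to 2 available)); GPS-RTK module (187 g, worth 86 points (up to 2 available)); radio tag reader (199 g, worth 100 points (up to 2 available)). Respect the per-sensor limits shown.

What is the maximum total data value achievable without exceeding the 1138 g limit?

Taking the top-ratio sensors first gives thermal camera + 2×multispectral imager + 2×GPS-RTK module + 2×radio tag reader for 427 (1053 g).
Dropping thermal camera and 2×multispectral imager frees 281 g; slotting in gimbal camera (288 g) lifts the total to 441 at 1060 g.
The spare 78 g is too small for any remaining sensor, and no exchange beats 441.

441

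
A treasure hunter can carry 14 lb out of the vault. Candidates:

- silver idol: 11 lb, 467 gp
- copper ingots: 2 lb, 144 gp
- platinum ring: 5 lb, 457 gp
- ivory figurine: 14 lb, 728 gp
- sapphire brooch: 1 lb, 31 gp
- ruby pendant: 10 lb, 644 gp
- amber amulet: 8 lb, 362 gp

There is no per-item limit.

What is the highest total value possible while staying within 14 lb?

1202

Best packing: 2×copper ingots + 2×platinum ring — 14 lb, 1202 total.
Nothing else within 14 lb beats 1202.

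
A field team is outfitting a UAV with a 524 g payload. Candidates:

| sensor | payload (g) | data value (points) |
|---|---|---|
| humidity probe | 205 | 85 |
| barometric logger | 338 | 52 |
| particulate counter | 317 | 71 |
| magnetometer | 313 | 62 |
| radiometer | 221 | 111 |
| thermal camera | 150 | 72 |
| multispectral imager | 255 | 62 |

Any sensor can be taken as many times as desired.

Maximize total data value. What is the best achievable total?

Taking the top-ratio sensors first gives 2×radiometer for 222 (442 g).
Replace radiometer with 2×thermal camera: the trade gains 33 net, giving 255 at 521 g.

255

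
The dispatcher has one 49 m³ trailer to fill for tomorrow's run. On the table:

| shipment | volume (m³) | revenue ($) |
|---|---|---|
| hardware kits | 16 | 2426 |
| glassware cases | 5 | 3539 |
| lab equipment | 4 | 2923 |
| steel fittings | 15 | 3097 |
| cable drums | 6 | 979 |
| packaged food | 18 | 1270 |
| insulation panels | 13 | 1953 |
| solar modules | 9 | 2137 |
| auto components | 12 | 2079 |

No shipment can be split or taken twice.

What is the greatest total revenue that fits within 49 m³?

The ratio heuristic lands on glassware cases + lab equipment + steel fittings + solar modules + auto components (13775) but leaves 4 m³ idle.
The 12 m³ tied up in auto components is better spent on hardware kits — total rises to 14122 (49 m³).
Next best is glassware cases + lab equipment + steel fittings + solar modules + auto components at 13775 (45 m³) — short by 347.

14122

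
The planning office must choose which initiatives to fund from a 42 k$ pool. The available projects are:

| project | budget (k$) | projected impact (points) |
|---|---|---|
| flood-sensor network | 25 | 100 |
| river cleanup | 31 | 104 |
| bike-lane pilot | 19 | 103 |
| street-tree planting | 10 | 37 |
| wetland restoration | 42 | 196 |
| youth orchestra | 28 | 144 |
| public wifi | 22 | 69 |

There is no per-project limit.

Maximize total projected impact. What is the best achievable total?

206

Taking 2×bike-lane pilot: 38 k$ used, 206 in projected impact.
Nothing else within 42 k$ beats 206.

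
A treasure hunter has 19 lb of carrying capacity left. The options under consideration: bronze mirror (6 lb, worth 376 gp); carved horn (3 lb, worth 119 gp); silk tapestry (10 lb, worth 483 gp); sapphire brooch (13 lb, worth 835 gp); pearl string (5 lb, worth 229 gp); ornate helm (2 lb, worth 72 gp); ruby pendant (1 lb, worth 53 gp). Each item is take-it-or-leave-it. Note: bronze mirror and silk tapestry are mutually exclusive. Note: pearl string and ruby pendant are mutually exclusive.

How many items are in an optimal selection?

Best achievable value is 1211.
One optimal bundle: bronze mirror + sapphire brooch (19 lb).
Every optimal selection uses 2 items.

2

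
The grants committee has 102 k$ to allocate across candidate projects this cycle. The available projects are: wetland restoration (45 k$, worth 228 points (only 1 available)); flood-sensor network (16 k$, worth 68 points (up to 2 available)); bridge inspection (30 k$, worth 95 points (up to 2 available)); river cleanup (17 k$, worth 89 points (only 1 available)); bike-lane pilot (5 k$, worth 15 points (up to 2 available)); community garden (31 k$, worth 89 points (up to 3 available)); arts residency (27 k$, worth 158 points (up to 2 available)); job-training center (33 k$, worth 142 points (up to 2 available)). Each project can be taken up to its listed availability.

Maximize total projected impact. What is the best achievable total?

544

The ratio heuristic lands on flood-sensor network + river cleanup + 2×bike-lane pilot + 2×arts residency (503) but leaves 5 k$ idle.
Replace flood-sensor network and river cleanup and 2×bike-lane pilot with wetland restoration: the trade gains 41 net, giving 544 at 99 k$.
Every other selection either busts 102 k$ or exceeds an availability limit or fails to beat 544.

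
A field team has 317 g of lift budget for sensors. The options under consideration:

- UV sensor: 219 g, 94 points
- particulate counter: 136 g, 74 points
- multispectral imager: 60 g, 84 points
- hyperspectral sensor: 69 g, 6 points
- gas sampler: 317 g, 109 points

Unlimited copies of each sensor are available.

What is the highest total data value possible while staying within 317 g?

Best packing: 5×multispectral imager — 300 g, 420 total.
Every other selection either busts 317 g or fails to beat 420.

420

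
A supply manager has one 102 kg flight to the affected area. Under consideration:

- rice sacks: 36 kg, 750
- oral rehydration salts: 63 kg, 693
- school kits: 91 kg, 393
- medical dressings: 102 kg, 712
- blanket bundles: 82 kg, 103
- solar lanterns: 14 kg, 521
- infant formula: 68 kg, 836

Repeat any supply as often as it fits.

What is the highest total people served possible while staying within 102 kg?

Best packing: 7×solar lanterns — 98 kg, 3647 total.

3647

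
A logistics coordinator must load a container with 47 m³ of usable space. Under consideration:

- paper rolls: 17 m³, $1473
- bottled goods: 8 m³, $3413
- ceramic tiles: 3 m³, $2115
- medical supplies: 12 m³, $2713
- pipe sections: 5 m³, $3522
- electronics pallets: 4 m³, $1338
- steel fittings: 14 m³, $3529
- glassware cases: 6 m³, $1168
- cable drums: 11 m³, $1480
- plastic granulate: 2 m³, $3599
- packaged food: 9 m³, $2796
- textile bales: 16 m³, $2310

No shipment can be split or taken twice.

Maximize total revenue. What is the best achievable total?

20312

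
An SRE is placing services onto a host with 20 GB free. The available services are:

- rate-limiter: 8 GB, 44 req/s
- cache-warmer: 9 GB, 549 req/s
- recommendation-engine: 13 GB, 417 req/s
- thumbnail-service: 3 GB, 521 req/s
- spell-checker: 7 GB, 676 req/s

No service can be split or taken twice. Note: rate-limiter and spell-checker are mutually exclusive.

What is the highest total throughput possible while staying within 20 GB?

The ratio ordering already packs tightly: cache-warmer + thumbnail-service + spell-checker, 19 GB, 1746.
Every other selection either busts 20 GB or breaks a pairing rule or fails to beat 1746.

1746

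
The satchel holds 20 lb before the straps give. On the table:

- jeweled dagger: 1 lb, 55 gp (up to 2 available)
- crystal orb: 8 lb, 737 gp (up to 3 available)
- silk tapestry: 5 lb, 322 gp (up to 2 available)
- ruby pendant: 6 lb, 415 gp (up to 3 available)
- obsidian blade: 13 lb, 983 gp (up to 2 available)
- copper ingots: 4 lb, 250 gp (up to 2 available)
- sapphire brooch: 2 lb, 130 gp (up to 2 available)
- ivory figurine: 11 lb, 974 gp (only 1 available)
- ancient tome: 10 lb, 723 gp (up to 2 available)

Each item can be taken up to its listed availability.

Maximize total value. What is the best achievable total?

A density-first pass picks 2×crystal orb + 2×sapphire brooch — 1734 at 20 lb.
Replace crystal orb and 2×sapphire brooch with jeweled dagger + ivory figurine: the trade gains 32 net, giving 1766 at 20 lb.
That's the maximum — no swap from here does better than 1766.

1766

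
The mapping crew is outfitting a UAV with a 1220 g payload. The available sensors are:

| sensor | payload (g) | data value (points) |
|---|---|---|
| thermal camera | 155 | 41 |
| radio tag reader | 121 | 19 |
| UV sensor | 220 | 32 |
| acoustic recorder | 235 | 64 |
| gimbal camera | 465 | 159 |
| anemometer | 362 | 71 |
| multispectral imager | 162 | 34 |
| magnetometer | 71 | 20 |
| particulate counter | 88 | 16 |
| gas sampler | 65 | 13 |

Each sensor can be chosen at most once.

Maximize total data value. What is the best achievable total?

Greedy by ratio would take thermal camera + acoustic recorder + gimbal camera + multispectral imager + magnetometer + gas sampler: 1153 g used, total 331.
Replace gas sampler with radio tag reader: the trade gains 6 net, giving 337 at 1209 g.
That's the maximum — no swap from here does better than 337.

337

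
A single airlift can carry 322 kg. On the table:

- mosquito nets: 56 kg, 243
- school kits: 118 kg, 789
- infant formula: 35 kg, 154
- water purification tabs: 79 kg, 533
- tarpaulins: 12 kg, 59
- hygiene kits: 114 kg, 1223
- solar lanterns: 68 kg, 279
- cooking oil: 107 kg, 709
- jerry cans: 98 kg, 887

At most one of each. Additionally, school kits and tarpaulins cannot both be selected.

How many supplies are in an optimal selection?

Optimal total is 2819.
For example hygiene kits + cooking oil + jerry cans achieves it, using 319 kg.
Any selection reaching 2819 contains exactly 3 supplies.

3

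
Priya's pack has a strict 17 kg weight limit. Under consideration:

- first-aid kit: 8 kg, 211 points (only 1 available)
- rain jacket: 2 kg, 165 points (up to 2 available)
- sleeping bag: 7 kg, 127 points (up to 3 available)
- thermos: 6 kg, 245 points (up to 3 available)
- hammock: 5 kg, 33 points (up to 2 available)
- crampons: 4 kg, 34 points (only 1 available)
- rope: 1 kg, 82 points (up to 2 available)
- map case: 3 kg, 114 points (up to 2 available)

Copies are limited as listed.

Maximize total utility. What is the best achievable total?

902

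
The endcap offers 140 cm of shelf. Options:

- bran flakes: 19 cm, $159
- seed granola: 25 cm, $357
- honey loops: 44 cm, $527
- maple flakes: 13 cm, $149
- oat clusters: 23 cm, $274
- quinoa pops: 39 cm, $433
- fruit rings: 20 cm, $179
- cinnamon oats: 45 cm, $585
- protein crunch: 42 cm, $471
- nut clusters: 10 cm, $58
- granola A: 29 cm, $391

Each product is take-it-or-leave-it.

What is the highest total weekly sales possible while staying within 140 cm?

A density-first pass picks seed granola + maple flakes + oat clusters + cinnamon oats + granola A — 1756 at 135 cm.
Replace maple flakes and oat clusters with quinoa pops: the trade gains 10 net, giving 1766 at 138 cm.
The closest alternative, seed granola + maple flakes + oat clusters + cinnamon oats + granola A, reaches only 1756.

1766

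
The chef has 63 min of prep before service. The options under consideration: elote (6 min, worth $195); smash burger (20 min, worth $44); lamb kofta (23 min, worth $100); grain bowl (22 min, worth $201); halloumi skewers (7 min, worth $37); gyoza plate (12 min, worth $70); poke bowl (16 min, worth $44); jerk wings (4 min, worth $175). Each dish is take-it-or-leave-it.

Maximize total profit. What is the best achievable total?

Filling by ratio: elote + grain bowl + halloumi skewers + gyoza plate + jerk wings for 678, with 12 min left unused.
Replace gyoza plate with lamb kofta: the trade gains 30 net, giving 708 at 62 min.
The closest alternative, elote + grain bowl + gyoza plate + poke bowl + jerk wings, reaches only 685.

708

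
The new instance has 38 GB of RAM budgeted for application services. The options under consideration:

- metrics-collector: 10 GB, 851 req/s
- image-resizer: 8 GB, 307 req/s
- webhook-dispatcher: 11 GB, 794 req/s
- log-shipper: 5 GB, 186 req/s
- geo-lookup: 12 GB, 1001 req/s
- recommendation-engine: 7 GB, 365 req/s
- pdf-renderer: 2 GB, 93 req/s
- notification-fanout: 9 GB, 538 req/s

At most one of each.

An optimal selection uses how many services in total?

4

The maximum throughput within 38 GB is 2832.
metrics-collector + webhook-dispatcher + log-shipper + geo-lookup hits 2832 at 38 GB.
All optima have 4 services.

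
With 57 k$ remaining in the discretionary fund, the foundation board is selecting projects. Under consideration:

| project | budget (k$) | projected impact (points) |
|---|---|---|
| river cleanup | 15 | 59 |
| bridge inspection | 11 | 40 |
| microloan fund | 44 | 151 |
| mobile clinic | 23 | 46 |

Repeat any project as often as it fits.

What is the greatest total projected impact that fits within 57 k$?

217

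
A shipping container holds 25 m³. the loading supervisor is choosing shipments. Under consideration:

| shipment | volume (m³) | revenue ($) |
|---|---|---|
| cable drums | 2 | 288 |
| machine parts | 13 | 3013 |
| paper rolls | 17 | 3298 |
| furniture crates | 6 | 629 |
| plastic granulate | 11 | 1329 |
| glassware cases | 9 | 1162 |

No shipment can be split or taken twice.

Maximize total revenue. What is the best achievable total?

Cable drums + machine parts + glassware cases uses 24 of the 25 m³ and totals 4463.
The closest alternative, machine parts + plastic granulate, reaches only 4342.

4463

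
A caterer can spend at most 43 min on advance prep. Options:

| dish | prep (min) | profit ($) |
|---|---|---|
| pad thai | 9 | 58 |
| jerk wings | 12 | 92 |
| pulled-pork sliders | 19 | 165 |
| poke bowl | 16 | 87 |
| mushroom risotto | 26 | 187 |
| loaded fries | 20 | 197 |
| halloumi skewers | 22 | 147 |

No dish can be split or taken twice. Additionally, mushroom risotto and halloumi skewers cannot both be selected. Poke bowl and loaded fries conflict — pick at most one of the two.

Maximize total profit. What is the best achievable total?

The ratio ordering already packs tightly: pulled-pork sliders + loaded fries, 39 min, 362.
No other feasible combination exceeds 362.

362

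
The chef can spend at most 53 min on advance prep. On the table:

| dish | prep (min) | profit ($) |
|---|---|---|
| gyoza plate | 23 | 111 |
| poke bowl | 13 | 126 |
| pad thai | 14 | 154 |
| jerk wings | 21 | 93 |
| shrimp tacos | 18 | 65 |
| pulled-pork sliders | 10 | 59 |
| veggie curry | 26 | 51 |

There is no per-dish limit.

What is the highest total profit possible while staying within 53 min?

532

A density-first pass picks 3×pad thai + pulled-pork sliders — 521 at 52 min.
Dropping 2×pad thai and pulled-pork sliders frees 38 min; slotting in 3×poke bowl (39 min) lifts the total to 532 at 53 min.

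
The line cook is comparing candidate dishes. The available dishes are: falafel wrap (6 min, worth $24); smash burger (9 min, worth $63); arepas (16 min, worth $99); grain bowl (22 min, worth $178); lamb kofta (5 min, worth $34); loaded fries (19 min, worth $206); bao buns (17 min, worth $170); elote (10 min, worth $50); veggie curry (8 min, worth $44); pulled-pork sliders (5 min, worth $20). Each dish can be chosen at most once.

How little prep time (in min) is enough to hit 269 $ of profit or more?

Look for the lowest-prep combination reaching 269.
Taking smash burger + loaded fries gives 269 (≥ 269) for 28 min.
Below 28 min the best achievable stays under 269.

28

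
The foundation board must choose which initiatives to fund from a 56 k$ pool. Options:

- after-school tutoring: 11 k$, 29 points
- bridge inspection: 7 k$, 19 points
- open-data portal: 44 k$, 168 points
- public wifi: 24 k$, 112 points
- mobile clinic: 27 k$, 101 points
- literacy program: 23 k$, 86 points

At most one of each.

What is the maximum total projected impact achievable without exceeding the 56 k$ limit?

Ranking by ratio (projected impact/k$): public wifi 4.67, open-data portal 3.82, mobile clinic 3.74.
A density-first pass picks public wifi + mobile clinic — 213 at 51 k$.
Dropping mobile clinic frees 27 k$; slotting in bridge inspection + literacy program (30 k$) lifts the total to 217 at 54 k$.
The closest alternative, public wifi + mobile clinic, reaches only 213.

217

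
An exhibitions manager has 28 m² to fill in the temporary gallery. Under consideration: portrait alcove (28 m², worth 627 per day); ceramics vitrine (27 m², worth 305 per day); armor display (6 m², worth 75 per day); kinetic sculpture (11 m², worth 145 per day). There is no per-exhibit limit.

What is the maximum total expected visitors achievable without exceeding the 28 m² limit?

627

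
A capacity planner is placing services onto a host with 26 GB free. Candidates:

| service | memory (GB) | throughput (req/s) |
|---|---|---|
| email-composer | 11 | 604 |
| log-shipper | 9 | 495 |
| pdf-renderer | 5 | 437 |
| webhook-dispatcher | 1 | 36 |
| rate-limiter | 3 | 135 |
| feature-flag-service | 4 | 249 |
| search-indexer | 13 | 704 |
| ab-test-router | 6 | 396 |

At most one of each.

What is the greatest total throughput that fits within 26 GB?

Taking the top-ratio services first gives log-shipper + pdf-renderer + webhook-dispatcher + feature-flag-service + ab-test-router for 1613 (25 GB).
The 10 GB tied up in log-shipper and webhook-dispatcher is better spent on email-composer — total rises to 1686 (26 GB).

1686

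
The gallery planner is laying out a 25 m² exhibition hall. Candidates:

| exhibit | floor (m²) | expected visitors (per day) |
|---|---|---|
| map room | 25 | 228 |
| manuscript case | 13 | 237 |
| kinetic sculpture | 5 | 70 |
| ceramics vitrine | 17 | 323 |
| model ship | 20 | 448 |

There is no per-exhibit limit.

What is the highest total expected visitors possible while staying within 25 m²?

Kinetic sculpture + model ship uses 25 of the 25 m² and totals 518.
Every other selection either busts 25 m² or fails to beat 518.

518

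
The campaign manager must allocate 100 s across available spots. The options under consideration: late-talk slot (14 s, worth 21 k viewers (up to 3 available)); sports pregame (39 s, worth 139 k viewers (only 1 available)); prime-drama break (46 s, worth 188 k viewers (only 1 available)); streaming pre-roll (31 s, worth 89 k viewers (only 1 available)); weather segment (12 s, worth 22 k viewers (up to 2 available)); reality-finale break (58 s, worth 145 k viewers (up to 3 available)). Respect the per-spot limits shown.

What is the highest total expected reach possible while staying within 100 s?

By expected reach per s: prime-drama break 4.09, sports pregame 3.56, streaming pre-roll 2.87 lead.
Sports pregame + prime-drama break + weather segment uses 97 of the 100 s and totals 349.

349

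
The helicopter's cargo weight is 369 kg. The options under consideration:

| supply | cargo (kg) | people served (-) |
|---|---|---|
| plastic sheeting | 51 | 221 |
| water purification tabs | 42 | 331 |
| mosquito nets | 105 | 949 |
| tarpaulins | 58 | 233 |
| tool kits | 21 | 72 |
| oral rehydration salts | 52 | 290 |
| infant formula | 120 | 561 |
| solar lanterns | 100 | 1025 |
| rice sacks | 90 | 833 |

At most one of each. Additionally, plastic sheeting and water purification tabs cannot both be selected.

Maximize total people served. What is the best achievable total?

Taking water purification tabs + mosquito nets + tool kits + solar lanterns + rice sacks: 358 kg used, 3210 in people served.
Runner-up mosquito nets + tool kits + oral rehydration salts + solar lanterns + rice sacks tops out at 3169.

3210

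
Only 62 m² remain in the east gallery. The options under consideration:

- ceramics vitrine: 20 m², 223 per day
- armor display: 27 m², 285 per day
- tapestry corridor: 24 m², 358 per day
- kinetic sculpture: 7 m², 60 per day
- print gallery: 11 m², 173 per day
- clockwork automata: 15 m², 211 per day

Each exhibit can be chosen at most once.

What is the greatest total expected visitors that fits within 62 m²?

Filling by ratio: tapestry corridor + kinetic sculpture + print gallery + clockwork automata for 802, with 5 m² left unused.
Replace kinetic sculpture and clockwork automata with armor display: the trade gains 14 net, giving 816 at 62 m².
The closest alternative, ceramics vitrine + tapestry corridor + kinetic sculpture + print gallery, reaches only 814.

816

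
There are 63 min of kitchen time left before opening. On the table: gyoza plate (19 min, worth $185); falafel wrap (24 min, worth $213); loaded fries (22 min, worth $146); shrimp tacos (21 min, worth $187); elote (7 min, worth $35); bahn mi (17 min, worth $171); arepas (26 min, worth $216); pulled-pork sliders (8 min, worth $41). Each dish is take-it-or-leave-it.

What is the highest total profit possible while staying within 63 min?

Density check — bahn mi 10.06, gyoza plate 9.74, shrimp tacos 8.90 are the best per min.
Filling by ratio: gyoza plate + shrimp tacos + bahn mi for 543, with 6 min left unused.
The 21 min tied up in shrimp tacos is better spent on arepas — total rises to 572 (62 min).
An exhaustive check of the 256 subsets confirms 572.

572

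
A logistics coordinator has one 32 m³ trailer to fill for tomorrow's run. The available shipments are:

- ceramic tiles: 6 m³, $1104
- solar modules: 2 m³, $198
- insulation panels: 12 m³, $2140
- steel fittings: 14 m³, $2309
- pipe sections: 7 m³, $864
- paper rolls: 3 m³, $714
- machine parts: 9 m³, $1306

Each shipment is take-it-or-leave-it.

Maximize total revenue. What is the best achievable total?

5553

Greedy by ratio would take ceramic tiles + solar modules + insulation panels + paper rolls + machine parts: 32 m³ used, total 5462.
Replace solar modules and paper rolls and machine parts with steel fittings: the trade gains 91 net, giving 5553 at 32 m³.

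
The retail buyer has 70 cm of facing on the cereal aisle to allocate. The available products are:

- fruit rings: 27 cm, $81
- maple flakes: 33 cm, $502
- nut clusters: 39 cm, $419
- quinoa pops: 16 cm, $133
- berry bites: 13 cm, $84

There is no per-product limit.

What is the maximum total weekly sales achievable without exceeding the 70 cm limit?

Ranking by ratio (weekly sales/cm): maple flakes 15.21, nut clusters 10.74, quinoa pops 8.31, berry bites 6.46.
2×maple flakes uses 66 of the 70 cm and totals 1004.

1004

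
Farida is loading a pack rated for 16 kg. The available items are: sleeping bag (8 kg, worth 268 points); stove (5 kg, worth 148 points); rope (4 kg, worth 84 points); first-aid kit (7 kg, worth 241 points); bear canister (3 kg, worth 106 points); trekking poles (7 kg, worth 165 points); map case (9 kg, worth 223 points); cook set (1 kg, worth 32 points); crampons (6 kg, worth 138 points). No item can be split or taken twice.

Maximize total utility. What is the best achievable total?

Density check — bear canister 35.33, first-aid kit 34.43, sleeping bag 33.50, cook set 32.00 are the best per kg.
Taking the top-ratio items first gives stove + first-aid kit + bear canister + cook set for 527 (16 kg).
Dropping stove and bear canister frees 8 kg; slotting in sleeping bag (8 kg) lifts the total to 541 at 16 kg.
An exhaustive check of the 512 subsets confirms 541.

541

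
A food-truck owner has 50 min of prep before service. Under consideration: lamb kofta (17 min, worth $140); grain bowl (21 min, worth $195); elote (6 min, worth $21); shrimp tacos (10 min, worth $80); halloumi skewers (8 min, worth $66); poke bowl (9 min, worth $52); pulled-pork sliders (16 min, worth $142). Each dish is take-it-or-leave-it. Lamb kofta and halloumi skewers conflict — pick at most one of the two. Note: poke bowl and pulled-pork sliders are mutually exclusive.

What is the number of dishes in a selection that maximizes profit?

The maximum profit within 50 min is 417.
For example grain bowl + shrimp tacos + pulled-pork sliders achieves it, using 47 min.
Any selection reaching 417 contains exactly 3 dishes.

3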